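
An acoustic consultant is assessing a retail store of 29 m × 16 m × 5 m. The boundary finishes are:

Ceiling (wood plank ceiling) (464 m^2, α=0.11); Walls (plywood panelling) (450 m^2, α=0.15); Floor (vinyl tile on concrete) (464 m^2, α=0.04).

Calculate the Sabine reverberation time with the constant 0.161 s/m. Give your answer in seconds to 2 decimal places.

2.72 s

Total absorption A = 464*0.11 + 450*0.15 + 464*0.04
  = 51.040 + 67.500 + 18.560 = 137.100 m^2 sabins.
Volume V = 29 × 16 × 5 = 2320 m³.
RT60 = 0.161 · V / A = 0.161 × 2320 / 137.100 = 2.72 s.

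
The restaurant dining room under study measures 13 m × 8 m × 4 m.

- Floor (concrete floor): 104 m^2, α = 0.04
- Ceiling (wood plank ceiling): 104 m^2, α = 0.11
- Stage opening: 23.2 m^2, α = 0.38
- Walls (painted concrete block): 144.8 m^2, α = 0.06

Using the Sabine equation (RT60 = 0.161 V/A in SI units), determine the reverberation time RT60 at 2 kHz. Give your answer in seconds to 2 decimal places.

Summing Sᵢαᵢ: 4.160 + 11.440 + 8.816 + 8.688 → A = 33.104 sabins.
Volume V = 13 × 8 × 4 = 416 m³.
RT60 = 0.161 · V / A = 0.161 × 416 / 33.104 = 2.02 s.

2.02 s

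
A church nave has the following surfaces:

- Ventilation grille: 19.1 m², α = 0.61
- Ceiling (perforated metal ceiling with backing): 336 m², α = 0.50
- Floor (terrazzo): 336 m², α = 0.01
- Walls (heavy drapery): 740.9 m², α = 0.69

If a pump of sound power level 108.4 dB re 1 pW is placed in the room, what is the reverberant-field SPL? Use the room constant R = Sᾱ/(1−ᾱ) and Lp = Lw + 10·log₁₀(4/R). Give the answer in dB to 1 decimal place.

83.1 dB

Σ(Sᵢαᵢ) = 19.1·0.61 + 336·0.50 + 336·0.01 + 740.9·0.69 = 694.232; total area S = 1432.0 m².
ᾱ = 694.232/1432.0 = 0.4848; R = Sᾱ/(1−ᾱ) = 694.232/(1−0.4848) = 1347.500 m².
Lp = 108.4 + 10·log₁₀(4/1347.500) = 108.4 + (-25.27) = 83.1 dB.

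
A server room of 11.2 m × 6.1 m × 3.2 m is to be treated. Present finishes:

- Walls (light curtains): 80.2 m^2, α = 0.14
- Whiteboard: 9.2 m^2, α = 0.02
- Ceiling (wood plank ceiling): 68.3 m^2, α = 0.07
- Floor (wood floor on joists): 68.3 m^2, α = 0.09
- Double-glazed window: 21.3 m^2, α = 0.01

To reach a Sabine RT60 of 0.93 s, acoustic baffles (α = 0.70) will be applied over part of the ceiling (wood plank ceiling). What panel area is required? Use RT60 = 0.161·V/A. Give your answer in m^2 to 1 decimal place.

24.3

Equivalent absorption area: A₁ = 80.2×0.14 + 9.2×0.02 + 68.3×0.07 + 68.3×0.09 + 21.3×0.01 = 22.553 m^2.
V = 218.624 m³. Target absorption A₂ = 0.161 × 218.624 / 0.93 = 37.848 sabins.
Absorption to add: 37.848 − 22.553 = 15.295 sabins.
Net gain per m^2: Δα = 0.70 − 0.07 = 0.63.
Area = ΔA/Δα = 15.295/0.63 = 24.3 m^2.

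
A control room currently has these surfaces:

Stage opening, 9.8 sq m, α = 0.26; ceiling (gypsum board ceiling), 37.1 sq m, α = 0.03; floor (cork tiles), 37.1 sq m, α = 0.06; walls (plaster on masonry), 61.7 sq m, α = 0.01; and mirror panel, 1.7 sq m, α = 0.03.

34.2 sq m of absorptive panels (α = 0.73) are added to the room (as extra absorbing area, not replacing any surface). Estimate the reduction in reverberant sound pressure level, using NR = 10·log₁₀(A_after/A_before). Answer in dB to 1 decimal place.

A_before = Σ Sᵢαᵢ = 9.8×0.26 + 37.1×0.03 + 37.1×0.06 + 61.7×0.01 + 1.7×0.03 = 6.555 sabins.
Treatment contributes 34.2·0.73 = 24.966 sabins.
A_after = 6.555 + 24.966 = 31.521 sabins.
NR = 10·log₁₀(31.521/6.555) = 6.8 dB.

6.8 dB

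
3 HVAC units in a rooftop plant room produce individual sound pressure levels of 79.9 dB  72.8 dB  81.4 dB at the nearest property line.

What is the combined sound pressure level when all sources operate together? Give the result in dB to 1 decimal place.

Converting to relative power and adding: 10^(79.9/10) + 10^(72.8/10) + 10^(81.4/10) = 2.548e+08.
L_total = 10·log₁₀(2.548e+08) = 84.1 dB.

84.1 dB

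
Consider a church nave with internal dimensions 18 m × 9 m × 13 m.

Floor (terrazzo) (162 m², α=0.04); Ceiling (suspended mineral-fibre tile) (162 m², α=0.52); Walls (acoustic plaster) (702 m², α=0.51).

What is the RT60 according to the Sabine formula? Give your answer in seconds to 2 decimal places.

0.76 seconds

Total absorption A = 162*0.04 + 162*0.52 + 702*0.51
  = 6.480 + 84.240 + 358.020 = 448.740 m² sabins.
Room volume: 2106 m³.
Sabine: RT60 = 0.161 × 2106 / 448.740 = 0.76 s.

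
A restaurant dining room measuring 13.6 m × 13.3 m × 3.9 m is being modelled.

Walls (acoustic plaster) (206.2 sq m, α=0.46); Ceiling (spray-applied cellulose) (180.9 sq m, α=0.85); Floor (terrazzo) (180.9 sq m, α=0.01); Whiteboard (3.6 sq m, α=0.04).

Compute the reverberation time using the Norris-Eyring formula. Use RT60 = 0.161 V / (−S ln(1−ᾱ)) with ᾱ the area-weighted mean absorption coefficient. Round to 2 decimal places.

0.34 s

S = Σ Sᵢ = 571.6 sq m.
Absorption A = 206.2×0.46 + 180.9×0.85 + 180.9×0.01 + 3.6×0.04 = 250.570 sabins.
Mean coefficient ᾱ = A/S = 0.4384.
−S·ln(1−ᾱ) = −571.6 × ln(1 − 0.4384) = 329.793.
V = 13.6 × 13.3 × 3.9 = 705.432 m³.
T = 0.161·V/[−S·ln(1−ᾱ)] = 0.161·705.432/329.793 = 0.34 s.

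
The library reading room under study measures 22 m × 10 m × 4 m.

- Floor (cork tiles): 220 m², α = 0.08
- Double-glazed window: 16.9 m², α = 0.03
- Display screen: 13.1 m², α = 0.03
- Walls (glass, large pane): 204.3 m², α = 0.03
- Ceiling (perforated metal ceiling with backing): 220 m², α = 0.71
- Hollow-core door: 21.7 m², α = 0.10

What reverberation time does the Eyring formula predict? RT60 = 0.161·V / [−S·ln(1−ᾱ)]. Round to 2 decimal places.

0.67 sec

Total surface area S = 220 + 16.9 + 13.1 + 204.3 + 220 + 21.7 = 696.0 m².
Σ(Sᵢαᵢ) = 220×0.08 + 16.9×0.03 + 13.1×0.03 + 204.3×0.03 + 220×0.71 + 21.7×0.10 = 182.999.
Mean coefficient ᾱ = A/S = 0.2629.
−S·ln(1−ᾱ) = −696.0 × ln(1 − 0.2629) = 212.302.
V = 22 × 10 × 4 = 880 m³.
T = 0.161·V/[−S·ln(1−ᾱ)] = 0.161·880/212.302 = 0.67 s.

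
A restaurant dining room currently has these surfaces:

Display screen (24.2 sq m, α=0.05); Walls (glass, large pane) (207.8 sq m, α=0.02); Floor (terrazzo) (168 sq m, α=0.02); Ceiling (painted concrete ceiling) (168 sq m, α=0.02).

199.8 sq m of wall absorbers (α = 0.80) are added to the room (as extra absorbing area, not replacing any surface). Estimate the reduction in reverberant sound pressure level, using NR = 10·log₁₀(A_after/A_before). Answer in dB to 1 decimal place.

Total absorption A_before = 24.2·0.05 + 207.8·0.02 + 168·0.02 + 168·0.02
  = 1.210 + 4.156 + 3.360 + 3.360 = 12.086 sq m sabins.
Treatment contributes 199.8·0.80 = 159.840 sabins.
New total A_after = 171.926 sabins.
Reduction = 10 log₁₀(A_after/A_before) = 10 log₁₀(14.2252) = 11.5 dB.

11.5 dB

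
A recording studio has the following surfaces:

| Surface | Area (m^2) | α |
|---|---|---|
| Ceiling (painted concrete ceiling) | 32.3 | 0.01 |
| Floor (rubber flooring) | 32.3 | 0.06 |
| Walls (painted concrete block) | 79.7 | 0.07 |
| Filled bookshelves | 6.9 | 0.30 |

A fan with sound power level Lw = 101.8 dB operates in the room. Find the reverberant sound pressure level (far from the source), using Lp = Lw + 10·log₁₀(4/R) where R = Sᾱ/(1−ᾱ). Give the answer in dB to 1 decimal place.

Σ(Sᵢαᵢ) = 32.3×0.01 + 32.3×0.06 + 79.7×0.07 + 6.9×0.30 = 9.910; total area S = 151.2 m^2.
ᾱ = 0.0655, so room constant R = A/(1−ᾱ) = 10.605 m^2.
Lp = 101.8 + 10·log₁₀(4/10.605) = 101.8 + (-4.23) = 97.6 dB.

97.6 dB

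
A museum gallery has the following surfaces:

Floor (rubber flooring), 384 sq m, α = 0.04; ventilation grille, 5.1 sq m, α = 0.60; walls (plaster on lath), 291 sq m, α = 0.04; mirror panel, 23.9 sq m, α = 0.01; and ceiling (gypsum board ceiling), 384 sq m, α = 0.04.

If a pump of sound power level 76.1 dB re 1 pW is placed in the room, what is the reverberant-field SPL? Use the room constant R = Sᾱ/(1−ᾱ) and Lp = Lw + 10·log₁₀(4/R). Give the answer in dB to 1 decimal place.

A = 45.659 sabins; S = 1088.0 sq m.
ᾱ = 45.659/1088.0 = 0.0420; R = Sᾱ/(1−ᾱ) = 45.659/(1−0.0420) = 47.661 sq m.
Lp = 76.1 + 10·log₁₀(4/47.661) = 76.1 + (-10.76) = 65.3 dB.

65.3 dB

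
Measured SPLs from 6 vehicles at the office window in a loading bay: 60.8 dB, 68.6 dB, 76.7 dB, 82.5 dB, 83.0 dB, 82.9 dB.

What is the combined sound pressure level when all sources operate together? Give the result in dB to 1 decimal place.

88.0 dB

Sum in the linear (power) domain: Σ 10^(Lᵢ/10) = 10^(60.8/10) + 10^(68.6/10) + 10^(76.7/10) + 10^(82.5/10) + 10^(83.0/10) + 10^(82.9/10) = 6.276e+08.
Combined level = 10 log₁₀(6.276e+08) = 88.0 dB.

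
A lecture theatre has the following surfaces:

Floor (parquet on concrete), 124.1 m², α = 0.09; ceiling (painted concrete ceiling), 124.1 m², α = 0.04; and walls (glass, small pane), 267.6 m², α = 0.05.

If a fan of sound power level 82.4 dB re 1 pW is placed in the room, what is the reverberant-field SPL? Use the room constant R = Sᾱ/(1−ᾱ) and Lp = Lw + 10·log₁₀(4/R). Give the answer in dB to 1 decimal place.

A = 29.513 sabins; S = 515.8 m².
ᾱ = 29.513/515.8 = 0.0572; R = Sᾱ/(1−ᾱ) = 29.513/(1−0.0572) = 31.304 m².
Lp = Lw + 10 log₁₀(4/R) = 82.4 -8.94 = 73.5 dB.

73.5 dB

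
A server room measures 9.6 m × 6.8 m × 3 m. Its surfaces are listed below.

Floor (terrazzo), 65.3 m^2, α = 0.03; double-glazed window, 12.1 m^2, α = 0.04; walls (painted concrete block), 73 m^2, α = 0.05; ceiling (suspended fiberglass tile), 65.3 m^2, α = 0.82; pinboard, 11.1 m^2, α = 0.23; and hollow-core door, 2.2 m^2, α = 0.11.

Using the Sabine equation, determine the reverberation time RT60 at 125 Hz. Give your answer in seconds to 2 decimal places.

Equivalent absorption area: A = 65.3·0.03 + 12.1·0.04 + 73·0.05 + 65.3·0.82 + 11.1·0.23 + 2.2·0.11 = 62.434 m^2.
V = 9.6·6.8·3 = 195.84 m³.
RT60 = 0.161 · V / A = 0.161 × 195.84 / 62.434 = 0.51 s.

0.51 s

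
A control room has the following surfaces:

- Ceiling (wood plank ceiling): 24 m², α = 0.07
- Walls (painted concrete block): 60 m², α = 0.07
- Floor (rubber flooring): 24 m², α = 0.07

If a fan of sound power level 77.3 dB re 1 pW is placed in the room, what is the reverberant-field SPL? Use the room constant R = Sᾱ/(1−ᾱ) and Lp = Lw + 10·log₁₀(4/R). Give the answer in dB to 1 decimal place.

Σ(Sᵢαᵢ) = 24×0.07 + 60×0.07 + 24×0.07 = 7.560; total area S = 108.0 m².
ᾱ = 0.0700, so room constant R = A/(1−ᾱ) = 8.129 m².
Lp = Lw + 10 log₁₀(4/R) = 77.3 -3.08 = 74.2 dB.

74.2 dB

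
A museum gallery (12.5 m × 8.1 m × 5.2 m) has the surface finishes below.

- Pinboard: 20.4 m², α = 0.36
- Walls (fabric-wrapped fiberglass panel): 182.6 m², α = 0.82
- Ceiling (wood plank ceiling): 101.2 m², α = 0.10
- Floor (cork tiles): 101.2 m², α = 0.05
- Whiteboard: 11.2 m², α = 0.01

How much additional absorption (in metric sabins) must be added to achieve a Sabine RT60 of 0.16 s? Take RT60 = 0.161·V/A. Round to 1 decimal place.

357.4 sabins

Total absorption A₁ = 20.4*0.36 + 182.6*0.82 + 101.2*0.10 + 101.2*0.05 + 11.2*0.01
  = 7.344 + 149.732 + 10.120 + 5.060 + 0.112 = 172.368 m² sabins.
For T = 0.16 s, need A₂ = 0.161·V/T = 0.161·526.5/0.16 = 529.791 sabins.
Additional absorption ΔA = 529.791 − 172.368 = 357.4 sabins.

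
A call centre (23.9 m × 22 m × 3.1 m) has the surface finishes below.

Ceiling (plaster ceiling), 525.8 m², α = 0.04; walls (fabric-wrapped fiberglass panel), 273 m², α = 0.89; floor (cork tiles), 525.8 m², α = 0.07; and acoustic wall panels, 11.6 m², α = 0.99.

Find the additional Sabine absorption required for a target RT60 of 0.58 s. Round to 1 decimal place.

Total absorption A₁ = 525.8*0.04 + 273*0.89 + 525.8*0.07 + 11.6*0.99
  = 21.032 + 242.970 + 36.806 + 11.484 = 312.292 m² sabins.
For T = 0.58 s, need A₂ = 0.161·V/T = 0.161·1629.98/0.58 = 452.460 sabins.
Additional absorption ΔA = 452.460 − 312.292 = 140.2 sabins.

140.2 sabins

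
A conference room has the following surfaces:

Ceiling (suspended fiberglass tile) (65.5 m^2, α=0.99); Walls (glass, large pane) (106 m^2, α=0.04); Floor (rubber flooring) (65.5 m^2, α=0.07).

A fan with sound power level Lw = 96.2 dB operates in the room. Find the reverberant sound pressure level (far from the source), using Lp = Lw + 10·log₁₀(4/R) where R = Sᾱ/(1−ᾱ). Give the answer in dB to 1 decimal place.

A = 73.670 sabins; S = 237.0 m^2.
ᾱ = 73.670/237.0 = 0.3108; R = Sᾱ/(1−ᾱ) = 73.670/(1−0.3108) = 106.892 m^2.
Lp = Lw + 10 log₁₀(4/R) = 96.2 -14.27 = 81.9 dB.

81.9 dB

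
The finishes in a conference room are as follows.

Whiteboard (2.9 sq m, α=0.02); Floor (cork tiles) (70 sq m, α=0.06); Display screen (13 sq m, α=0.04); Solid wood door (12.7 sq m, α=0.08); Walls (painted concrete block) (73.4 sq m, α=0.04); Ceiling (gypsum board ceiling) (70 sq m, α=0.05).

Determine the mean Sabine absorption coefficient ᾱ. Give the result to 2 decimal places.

0.05

S = Σ Sᵢ = 2.9 + 70 + 13 + 12.7 + 73.4 + 70 = 242.0 sq m.
Σ(Sᵢαᵢ) = 2.9*0.02 + 70*0.06 + 13*0.04 + 12.7*0.08 + 73.4*0.04 + 70*0.05 = 12.230.
ᾱ = A/S = 0.05.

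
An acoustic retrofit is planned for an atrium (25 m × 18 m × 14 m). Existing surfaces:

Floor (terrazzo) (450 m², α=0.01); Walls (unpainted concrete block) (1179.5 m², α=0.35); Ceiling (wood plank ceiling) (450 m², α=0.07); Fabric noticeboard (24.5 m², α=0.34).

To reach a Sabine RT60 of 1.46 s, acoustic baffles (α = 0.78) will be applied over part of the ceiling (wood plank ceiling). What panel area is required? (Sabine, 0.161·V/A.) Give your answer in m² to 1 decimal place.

334.6

Total absorption A₁ = 450×0.01 + 1179.5×0.35 + 450×0.07 + 24.5×0.34
  = 4.500 + 412.825 + 31.500 + 8.330 = 457.155 m² sabins.
Required A₂ = 0.161·6300/1.46 = 694.726 sabins.
ΔA needed = 694.726 − 457.155 = 237.571 sabins.
Each m² of panel replacing the ceiling (wood plank ceiling) adds (0.78 − 0.07) = 0.71 sabins.
Area = ΔA/Δα = 237.571/0.71 = 334.6 m².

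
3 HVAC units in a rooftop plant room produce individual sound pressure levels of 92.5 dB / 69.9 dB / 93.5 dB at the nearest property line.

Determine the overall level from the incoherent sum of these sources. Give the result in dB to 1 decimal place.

Σ 10^(Lᵢ/10) = 4.027e+09.
Back to dB: 10·log₁₀ Σ = 96.0 dB.

96.0 dB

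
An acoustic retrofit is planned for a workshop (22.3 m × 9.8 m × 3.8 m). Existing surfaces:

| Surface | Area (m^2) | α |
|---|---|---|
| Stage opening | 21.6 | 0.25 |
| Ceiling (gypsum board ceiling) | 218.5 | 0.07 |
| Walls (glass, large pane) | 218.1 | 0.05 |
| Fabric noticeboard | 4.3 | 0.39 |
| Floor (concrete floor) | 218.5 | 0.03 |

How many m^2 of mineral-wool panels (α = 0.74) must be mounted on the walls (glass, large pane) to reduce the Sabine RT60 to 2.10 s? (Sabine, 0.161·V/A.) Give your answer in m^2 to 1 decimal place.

Equivalent absorption area: A₁ = 21.6*0.25 + 218.5*0.07 + 218.1*0.05 + 4.3*0.39 + 218.5*0.03 = 39.832 m^2.
Required A₂ = 0.161·830.452/2.10 = 63.668 sabins.
ΔA needed = 63.668 − 39.832 = 23.836 sabins.
Net gain per m^2: Δα = 0.74 − 0.05 = 0.69.
Panel area = 23.836 / 0.69 = 34.5 m^2.

34.5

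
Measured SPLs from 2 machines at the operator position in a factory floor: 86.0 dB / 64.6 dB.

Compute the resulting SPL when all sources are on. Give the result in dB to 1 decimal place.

Σ 10^(Lᵢ/10) = 4.01e+08.
L_total = 10·log₁₀(4.01e+08) = 86.0 dB.

86.0 dB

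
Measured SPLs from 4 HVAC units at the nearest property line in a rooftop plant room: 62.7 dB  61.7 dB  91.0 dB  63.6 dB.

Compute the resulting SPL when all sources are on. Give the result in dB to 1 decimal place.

Converting to relative power and adding: 10^(62.7/10) + 10^(61.7/10) + 10^(91.0/10) + 10^(63.6/10) = 1.265e+09.
Combined level = 10 log₁₀(1.265e+09) = 91.0 dB.

91.0 dB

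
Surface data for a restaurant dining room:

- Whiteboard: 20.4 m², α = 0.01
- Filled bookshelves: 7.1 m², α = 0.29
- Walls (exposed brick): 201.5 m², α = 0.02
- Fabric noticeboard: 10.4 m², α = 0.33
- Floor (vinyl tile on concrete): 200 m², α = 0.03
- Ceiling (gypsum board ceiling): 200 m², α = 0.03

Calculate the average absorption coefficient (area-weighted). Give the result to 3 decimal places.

0.034

S = Σ Sᵢ = 20.4 + 7.1 + 201.5 + 10.4 + 200 + 200 = 639.4 m².
Weighted sum Σ Sα = 21.725.
ᾱ = 21.725 / 639.4 = 0.034.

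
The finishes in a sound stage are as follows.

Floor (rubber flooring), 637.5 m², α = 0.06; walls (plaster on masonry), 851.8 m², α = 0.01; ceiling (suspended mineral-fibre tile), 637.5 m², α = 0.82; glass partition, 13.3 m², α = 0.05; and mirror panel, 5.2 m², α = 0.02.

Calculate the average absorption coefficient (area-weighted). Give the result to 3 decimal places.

0.266

S = Σ Sᵢ = 637.5 + 851.8 + 637.5 + 13.3 + 5.2 = 2145.3 m².
A = 637.5×0.06 + 851.8×0.01 + 637.5×0.82 + 13.3×0.05 + 5.2×0.02 = 570.287 sabins.
ᾱ = A/S = 0.266.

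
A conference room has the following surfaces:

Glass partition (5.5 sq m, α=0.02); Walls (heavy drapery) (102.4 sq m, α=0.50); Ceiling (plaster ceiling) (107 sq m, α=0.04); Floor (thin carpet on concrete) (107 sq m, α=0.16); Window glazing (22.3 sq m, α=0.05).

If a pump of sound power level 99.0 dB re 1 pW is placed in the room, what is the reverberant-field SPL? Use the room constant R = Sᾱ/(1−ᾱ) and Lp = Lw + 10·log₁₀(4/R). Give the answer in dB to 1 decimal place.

Σ(Sᵢαᵢ) = 5.5·0.02 + 102.4·0.50 + 107·0.04 + 107·0.16 + 22.3·0.05 = 73.825; total area S = 344.2 sq m.
ᾱ = 0.2145, so room constant R = A/(1−ᾱ) = 93.985 sq m.
Lp = 99.0 + 10·log₁₀(4/93.985) = 99.0 + (-13.71) = 85.3 dB.

85.3 dB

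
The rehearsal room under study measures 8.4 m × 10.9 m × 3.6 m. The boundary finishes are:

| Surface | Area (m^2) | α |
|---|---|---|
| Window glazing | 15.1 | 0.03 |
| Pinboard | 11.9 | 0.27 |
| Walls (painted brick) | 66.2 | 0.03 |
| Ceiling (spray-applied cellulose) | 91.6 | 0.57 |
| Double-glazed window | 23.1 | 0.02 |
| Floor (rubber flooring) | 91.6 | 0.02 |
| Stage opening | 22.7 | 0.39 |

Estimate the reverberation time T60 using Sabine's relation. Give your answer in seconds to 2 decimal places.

0.77 seconds

Equivalent absorption area: A = 15.1*0.03 + 11.9*0.27 + 66.2*0.03 + 91.6*0.57 + 23.1*0.02 + 91.6*0.02 + 22.7*0.39 = 69.011 m^2.
Room volume: 329.616 m³.
Sabine: RT60 = 0.161 × 329.616 / 69.011 = 0.77 s.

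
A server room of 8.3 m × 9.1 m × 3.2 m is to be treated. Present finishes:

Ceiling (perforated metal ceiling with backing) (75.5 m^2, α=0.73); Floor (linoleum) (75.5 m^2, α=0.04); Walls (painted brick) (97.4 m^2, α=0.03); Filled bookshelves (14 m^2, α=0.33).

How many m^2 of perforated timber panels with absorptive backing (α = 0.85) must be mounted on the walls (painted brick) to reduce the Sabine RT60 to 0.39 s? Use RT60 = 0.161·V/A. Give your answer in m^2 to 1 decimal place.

A₁ = Σ Sᵢαᵢ = 75.5·0.73 + 75.5·0.04 + 97.4·0.03 + 14·0.33 = 65.677 sabins.
Required A₂ = 0.161·241.696/0.39 = 99.777 sabins.
Absorption to add: 99.777 − 65.677 = 34.100 sabins.
Each m^2 of panel replacing the walls (painted brick) adds (0.85 − 0.03) = 0.82 sabins.
Area = ΔA/Δα = 34.100/0.82 = 41.6 m^2.

41.6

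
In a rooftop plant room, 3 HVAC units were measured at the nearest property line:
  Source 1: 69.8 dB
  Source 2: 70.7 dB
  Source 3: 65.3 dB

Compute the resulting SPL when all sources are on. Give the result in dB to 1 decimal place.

73.9 dB

Sum in the linear (power) domain: Σ 10^(Lᵢ/10) = 10^(69.8/10) + 10^(70.7/10) + 10^(65.3/10) = 2.469e+07.
Combined level = 10 log₁₀(2.469e+07) = 73.9 dB.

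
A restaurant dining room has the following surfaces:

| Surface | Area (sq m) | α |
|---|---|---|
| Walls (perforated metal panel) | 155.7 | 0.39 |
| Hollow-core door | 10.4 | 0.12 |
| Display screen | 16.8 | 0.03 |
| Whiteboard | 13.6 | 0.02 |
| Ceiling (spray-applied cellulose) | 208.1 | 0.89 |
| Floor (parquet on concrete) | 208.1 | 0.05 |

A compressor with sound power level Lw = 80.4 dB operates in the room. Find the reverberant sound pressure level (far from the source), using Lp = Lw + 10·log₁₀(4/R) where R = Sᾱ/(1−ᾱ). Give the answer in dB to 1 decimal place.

59.9 dB

A = 258.361 sabins; S = 612.7 sq m.
ᾱ = 0.4217, so room constant R = A/(1−ᾱ) = 446.759 sq m.
Lp = Lw + 10 log₁₀(4/R) = 80.4 -20.48 = 59.9 dB.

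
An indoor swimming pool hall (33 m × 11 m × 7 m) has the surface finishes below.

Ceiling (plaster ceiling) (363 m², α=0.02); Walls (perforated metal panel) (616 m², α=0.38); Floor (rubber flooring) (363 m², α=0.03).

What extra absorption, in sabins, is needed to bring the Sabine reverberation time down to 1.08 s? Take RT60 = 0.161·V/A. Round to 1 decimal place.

126.6 sabins

A₁ = Σ Sᵢαᵢ = 363*0.02 + 616*0.38 + 363*0.03 = 252.230 sabins.
For T = 1.08 s, need A₂ = 0.161·V/T = 0.161·2541/1.08 = 378.797 sabins.
ΔA = A₂ − A₁ = 378.797 − 252.230 = 126.6 sabins.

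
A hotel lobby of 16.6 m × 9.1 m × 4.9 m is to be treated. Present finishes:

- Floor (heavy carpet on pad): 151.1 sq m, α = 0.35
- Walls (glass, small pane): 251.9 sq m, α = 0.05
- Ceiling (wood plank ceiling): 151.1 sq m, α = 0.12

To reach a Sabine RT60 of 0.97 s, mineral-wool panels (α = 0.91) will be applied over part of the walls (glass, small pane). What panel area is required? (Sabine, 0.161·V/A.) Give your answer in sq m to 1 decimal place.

45.6

A₁ = Σ Sᵢαᵢ = 151.1×0.35 + 251.9×0.05 + 151.1×0.12 = 83.612 sabins.
V = 740.194 m³. Target absorption A₂ = 0.161 × 740.194 / 0.97 = 122.857 sabins.
Absorption to add: 122.857 − 83.612 = 39.245 sabins.
Each sq m of panel replacing the walls (glass, small pane) adds (0.91 − 0.05) = 0.86 sabins.
Area = ΔA/Δα = 39.245/0.86 = 45.6 sq m.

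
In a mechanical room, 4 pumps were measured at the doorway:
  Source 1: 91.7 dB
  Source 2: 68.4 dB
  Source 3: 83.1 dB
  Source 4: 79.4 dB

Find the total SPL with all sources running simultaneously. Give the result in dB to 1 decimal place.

92.5 dB

Converting to relative power and adding: 10^(91.7/10) + 10^(68.4/10) + 10^(83.1/10) + 10^(79.4/10) = 1.777e+09.
Combined level = 10 log₁₀(1.777e+09) = 92.5 dB.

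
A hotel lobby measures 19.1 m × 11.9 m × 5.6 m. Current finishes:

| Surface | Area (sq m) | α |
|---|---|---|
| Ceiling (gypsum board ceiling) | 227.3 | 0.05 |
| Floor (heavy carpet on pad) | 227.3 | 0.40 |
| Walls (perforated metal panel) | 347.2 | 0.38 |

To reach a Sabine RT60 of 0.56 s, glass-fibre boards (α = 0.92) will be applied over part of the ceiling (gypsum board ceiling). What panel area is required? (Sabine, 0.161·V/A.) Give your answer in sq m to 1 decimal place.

151.4

A₁ = Σ Sᵢαᵢ = 227.3*0.05 + 227.3*0.40 + 347.2*0.38 = 234.221 sabins.
Required A₂ = 0.161·1272.824/0.56 = 365.937 sabins.
ΔA needed = 365.937 − 234.221 = 131.716 sabins.
Each sq m of panel replacing the ceiling (gypsum board ceiling) adds (0.92 − 0.05) = 0.87 sabins.
Area = ΔA/Δα = 131.716/0.87 = 151.4 sq m.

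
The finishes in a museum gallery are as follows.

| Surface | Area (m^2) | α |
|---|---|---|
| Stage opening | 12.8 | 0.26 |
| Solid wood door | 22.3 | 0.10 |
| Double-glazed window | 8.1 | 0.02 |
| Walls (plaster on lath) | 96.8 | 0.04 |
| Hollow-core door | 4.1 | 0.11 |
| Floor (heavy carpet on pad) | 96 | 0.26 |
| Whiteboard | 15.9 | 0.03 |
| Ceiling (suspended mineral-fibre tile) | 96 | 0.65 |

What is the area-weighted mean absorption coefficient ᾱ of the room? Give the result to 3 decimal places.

0.278

Total surface area S = 352.0 m^2.
Σ(Sᵢαᵢ) = 12.8×0.26 + 22.3×0.10 + 8.1×0.02 + 96.8×0.04 + 4.1×0.11 + 96×0.26 + 15.9×0.03 + 96×0.65 = 97.880.
ᾱ = A/S = 0.278.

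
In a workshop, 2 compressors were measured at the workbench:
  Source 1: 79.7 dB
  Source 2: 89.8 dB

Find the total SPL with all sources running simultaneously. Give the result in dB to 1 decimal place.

90.2 dB

Converting to relative power and adding: 10^(79.7/10) + 10^(89.8/10) = 1.048e+09.
Back to dB: 10·log₁₀ Σ = 90.2 dB.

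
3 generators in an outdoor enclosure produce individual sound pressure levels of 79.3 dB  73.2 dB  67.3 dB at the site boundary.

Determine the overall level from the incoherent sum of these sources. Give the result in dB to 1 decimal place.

Converting to relative power and adding: 10^(79.3/10) + 10^(73.2/10) + 10^(67.3/10) = 1.114e+08.
Back to dB: 10·log₁₀ Σ = 80.5 dB.

80.5 dB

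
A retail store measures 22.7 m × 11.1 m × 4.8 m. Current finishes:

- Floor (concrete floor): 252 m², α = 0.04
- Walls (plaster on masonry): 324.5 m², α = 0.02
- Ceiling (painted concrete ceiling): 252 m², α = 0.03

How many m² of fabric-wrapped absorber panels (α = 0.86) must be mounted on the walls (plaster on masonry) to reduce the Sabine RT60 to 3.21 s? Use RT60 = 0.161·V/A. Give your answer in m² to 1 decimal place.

43.5

Total absorption A₁ = 252·0.04 + 324.5·0.02 + 252·0.03
  = 10.080 + 6.490 + 7.560 = 24.130 m² sabins.
Required A₂ = 0.161·1209.456/3.21 = 60.661 sabins.
Absorption to add: 60.661 − 24.130 = 36.531 sabins.
Each m² of panel replacing the walls (plaster on masonry) adds (0.86 − 0.02) = 0.84 sabins.
Area = ΔA/Δα = 36.531/0.84 = 43.5 m².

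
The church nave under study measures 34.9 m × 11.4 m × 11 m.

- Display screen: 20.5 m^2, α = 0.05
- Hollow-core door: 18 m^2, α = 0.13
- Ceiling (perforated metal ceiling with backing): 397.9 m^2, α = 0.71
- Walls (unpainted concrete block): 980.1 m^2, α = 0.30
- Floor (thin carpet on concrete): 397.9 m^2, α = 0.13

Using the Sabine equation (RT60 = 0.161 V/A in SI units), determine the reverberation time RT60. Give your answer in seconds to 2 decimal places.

Summing Sᵢαᵢ: 1.025 + 2.340 + 282.509 + 294.030 + 51.727 → A = 631.631 sabins.
V = 34.9·11.4·11 = 4376.46 m³.
Sabine: RT60 = 0.161 × 4376.46 / 631.631 = 1.12 s.

1.12 seconds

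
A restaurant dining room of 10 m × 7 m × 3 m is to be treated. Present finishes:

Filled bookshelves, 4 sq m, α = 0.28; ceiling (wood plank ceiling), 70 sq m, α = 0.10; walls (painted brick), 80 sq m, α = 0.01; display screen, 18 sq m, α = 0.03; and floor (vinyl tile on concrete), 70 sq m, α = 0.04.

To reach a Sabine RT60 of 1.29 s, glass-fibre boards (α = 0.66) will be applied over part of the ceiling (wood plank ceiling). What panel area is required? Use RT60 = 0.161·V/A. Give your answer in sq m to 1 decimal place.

Total absorption A₁ = 4*0.28 + 70*0.10 + 80*0.01 + 18*0.03 + 70*0.04
  = 1.120 + 7.000 + 0.800 + 0.540 + 2.800 = 12.260 sq m sabins.
V = 210 m³. Target absorption A₂ = 0.161 × 210 / 1.29 = 26.209 sabins.
ΔA needed = 26.209 − 12.260 = 13.949 sabins.
Net gain per sq m: Δα = 0.66 − 0.10 = 0.56.
Area = ΔA/Δα = 13.949/0.56 = 24.9 sq m.

24.9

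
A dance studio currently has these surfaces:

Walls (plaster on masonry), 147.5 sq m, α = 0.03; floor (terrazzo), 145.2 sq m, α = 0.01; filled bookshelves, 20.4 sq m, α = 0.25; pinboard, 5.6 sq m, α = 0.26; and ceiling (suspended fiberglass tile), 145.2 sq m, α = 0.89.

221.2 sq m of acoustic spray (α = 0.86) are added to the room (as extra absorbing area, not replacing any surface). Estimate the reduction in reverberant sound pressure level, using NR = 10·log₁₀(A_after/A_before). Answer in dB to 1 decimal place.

3.7 dB

A_before = Σ Sᵢαᵢ = 147.5·0.03 + 145.2·0.01 + 20.4·0.25 + 5.6·0.26 + 145.2·0.89 = 141.661 sabins.
Added absorption = 221.2 × 0.86 = 190.232 sabins.
New total A_after = 331.893 sabins.
NR = 10·log₁₀(331.893/141.661) = 3.7 dB.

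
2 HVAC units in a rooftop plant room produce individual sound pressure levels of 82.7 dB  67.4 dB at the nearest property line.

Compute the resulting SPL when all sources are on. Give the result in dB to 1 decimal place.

82.8 dB

Converting to relative power and adding: 10^(82.7/10) + 10^(67.4/10) = 1.917e+08.
L_total = 10·log₁₀(1.917e+08) = 82.8 dB.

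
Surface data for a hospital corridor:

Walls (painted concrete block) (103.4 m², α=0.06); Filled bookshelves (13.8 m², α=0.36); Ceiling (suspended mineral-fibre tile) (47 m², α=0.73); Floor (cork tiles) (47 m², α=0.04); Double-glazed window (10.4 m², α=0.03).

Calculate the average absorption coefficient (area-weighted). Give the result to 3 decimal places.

0.215

Total surface area S = 221.6 m².
Weighted sum Σ Sα = 47.674.
ᾱ = 47.674 / 221.6 = 0.215.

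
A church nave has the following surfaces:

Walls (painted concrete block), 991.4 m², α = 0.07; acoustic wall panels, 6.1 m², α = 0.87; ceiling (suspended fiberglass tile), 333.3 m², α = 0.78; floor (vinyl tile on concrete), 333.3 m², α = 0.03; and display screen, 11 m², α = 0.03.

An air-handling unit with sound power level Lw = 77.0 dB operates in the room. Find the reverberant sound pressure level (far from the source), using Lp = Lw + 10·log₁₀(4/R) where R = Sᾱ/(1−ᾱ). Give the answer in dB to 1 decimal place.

56.6 dB

A = 345.008 sabins; S = 1675.1 m².
ᾱ = 345.008/1675.1 = 0.2060; R = Sᾱ/(1−ᾱ) = 345.008/(1−0.2060) = 434.519 m².
Lp = Lw + 10 log₁₀(4/R) = 77.0 -20.36 = 56.6 dB.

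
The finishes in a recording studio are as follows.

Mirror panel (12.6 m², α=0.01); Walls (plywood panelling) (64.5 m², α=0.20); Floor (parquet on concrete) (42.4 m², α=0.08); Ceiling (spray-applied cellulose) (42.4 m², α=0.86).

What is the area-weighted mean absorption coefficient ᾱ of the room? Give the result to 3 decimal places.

S = Σ Sᵢ = 12.6 + 64.5 + 42.4 + 42.4 = 161.9 m².
A = 12.6*0.01 + 64.5*0.20 + 42.4*0.08 + 42.4*0.86 = 52.882 sabins.
ᾱ = 52.882 / 161.9 = 0.327.

0.327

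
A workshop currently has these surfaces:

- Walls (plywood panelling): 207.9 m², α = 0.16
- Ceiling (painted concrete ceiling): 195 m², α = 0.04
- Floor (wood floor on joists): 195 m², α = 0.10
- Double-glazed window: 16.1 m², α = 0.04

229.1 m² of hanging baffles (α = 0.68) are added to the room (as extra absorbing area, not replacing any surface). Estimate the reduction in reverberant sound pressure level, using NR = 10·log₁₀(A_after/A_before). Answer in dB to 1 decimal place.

5.5 dB

Total absorption A_before = 207.9×0.16 + 195×0.04 + 195×0.10 + 16.1×0.04
  = 33.264 + 7.800 + 19.500 + 0.644 = 61.208 m² sabins.
Treatment contributes 229.1·0.68 = 155.788 sabins.
A_after = 61.208 + 155.788 = 216.996 sabins.
Reduction = 10 log₁₀(A_after/A_before) = 10 log₁₀(3.5452) = 5.5 dB.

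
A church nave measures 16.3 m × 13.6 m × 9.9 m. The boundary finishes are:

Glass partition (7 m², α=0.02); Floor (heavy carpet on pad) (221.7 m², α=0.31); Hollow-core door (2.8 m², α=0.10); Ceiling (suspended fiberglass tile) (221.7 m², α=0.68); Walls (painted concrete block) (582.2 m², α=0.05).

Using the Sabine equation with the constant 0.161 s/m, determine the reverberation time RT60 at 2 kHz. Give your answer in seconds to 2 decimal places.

Summing Sᵢαᵢ: 0.140 + 68.727 + 0.280 + 150.756 + 29.110 → A = 249.013 sabins.
Room volume: 2194.632 m³.
Sabine: RT60 = 0.161 × 2194.632 / 249.013 = 1.42 s.

1.42 s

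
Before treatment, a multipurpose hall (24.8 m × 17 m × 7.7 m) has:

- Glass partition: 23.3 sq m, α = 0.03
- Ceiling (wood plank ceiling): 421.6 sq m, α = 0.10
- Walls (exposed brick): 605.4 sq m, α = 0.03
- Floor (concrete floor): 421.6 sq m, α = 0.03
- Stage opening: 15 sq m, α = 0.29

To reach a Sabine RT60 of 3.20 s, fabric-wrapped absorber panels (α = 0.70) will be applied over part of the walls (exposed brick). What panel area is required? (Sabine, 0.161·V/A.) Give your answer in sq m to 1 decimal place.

Total absorption A₁ = 23.3·0.03 + 421.6·0.10 + 605.4·0.03 + 421.6·0.03 + 15·0.29
  = 0.699 + 42.160 + 18.162 + 12.648 + 4.350 = 78.019 sq m sabins.
V = 3246.32 m³. Target absorption A₂ = 0.161 × 3246.32 / 3.20 = 163.330 sabins.
ΔA needed = 163.330 − 78.019 = 85.311 sabins.
Each sq m of panel replacing the walls (exposed brick) adds (0.70 − 0.03) = 0.67 sabins.
Area = ΔA/Δα = 85.311/0.67 = 127.3 sq m.

127.3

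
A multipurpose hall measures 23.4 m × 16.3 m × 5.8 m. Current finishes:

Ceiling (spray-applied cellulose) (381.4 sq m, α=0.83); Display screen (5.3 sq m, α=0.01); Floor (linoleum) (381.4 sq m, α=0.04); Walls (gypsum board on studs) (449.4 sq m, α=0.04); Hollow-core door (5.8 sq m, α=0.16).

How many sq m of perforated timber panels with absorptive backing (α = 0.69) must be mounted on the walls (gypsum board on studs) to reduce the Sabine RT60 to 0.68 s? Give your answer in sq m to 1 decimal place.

Equivalent absorption area: A₁ = 381.4*0.83 + 5.3*0.01 + 381.4*0.04 + 449.4*0.04 + 5.8*0.16 = 350.775 sq m.
Required A₂ = 0.161·2212.236/0.68 = 523.779 sabins.
Absorption to add: 523.779 − 350.775 = 173.004 sabins.
Net gain per sq m: Δα = 0.69 − 0.04 = 0.65.
Area = ΔA/Δα = 173.004/0.65 = 266.2 sq m.

266.2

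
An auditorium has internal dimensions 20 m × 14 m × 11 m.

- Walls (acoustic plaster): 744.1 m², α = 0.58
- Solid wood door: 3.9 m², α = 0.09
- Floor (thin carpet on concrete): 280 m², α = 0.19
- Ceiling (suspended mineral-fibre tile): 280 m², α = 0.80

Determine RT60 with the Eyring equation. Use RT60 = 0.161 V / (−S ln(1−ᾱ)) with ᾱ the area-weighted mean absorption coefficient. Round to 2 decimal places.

0.49 s

Total surface area S = 744.1 + 3.9 + 280 + 280 = 1308.0 m².
Σ(Sᵢαᵢ) = 744.1·0.58 + 3.9·0.09 + 280·0.19 + 280·0.80 = 709.129.
Mean coefficient ᾱ = A/S = 0.5421.
−S·ln(1−ᾱ) = −1308.0 × ln(1 − 0.5421) = 1021.685.
V = 20 × 14 × 11 = 3080 m³.
RT60 = 0.161 × 3080 / 1021.685 = 0.49 s.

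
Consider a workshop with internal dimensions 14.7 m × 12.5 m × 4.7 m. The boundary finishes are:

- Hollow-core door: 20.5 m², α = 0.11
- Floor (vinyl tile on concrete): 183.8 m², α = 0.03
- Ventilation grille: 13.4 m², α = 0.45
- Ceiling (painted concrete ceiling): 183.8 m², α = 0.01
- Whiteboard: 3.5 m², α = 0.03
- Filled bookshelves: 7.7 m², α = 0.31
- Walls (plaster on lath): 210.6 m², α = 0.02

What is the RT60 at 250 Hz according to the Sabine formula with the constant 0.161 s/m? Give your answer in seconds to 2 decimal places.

6.22 sec

Total absorption A = 20.5*0.11 + 183.8*0.03 + 13.4*0.45 + 183.8*0.01 + 3.5*0.03 + 7.7*0.31 + 210.6*0.02
  = 2.255 + 5.514 + 6.030 + 1.838 + 0.105 + 2.387 + 4.212 = 22.341 m² sabins.
Volume V = 14.7 × 12.5 × 4.7 = 863.625 m³.
RT60 = 0.161 · V / A = 0.161 × 863.625 / 22.341 = 6.22 s.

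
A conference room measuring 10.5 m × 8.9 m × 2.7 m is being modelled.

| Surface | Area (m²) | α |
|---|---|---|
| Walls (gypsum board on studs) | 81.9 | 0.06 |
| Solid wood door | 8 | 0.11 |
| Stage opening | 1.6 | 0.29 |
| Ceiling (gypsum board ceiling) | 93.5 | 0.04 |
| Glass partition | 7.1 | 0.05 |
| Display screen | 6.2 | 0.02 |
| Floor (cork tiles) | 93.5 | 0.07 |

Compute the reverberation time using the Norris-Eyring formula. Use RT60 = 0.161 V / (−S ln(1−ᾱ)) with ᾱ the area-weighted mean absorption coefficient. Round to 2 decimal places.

2.32 sec

S = Σ Sᵢ = 291.8 m².
Σ(Sᵢαᵢ) = 81.9×0.06 + 8×0.11 + 1.6×0.29 + 93.5×0.04 + 7.1×0.05 + 6.2×0.02 + 93.5×0.07 = 17.022.
ᾱ = 17.022 / 291.8 = 0.0583.
−S·ln(1−ᾱ) = −291.8 × ln(1 − 0.0583) = 17.528.
V = 10.5 × 8.9 × 2.7 = 252.315 m³.
T = 0.161·V/[−S·ln(1−ᾱ)] = 0.161·252.315/17.528 = 2.32 s.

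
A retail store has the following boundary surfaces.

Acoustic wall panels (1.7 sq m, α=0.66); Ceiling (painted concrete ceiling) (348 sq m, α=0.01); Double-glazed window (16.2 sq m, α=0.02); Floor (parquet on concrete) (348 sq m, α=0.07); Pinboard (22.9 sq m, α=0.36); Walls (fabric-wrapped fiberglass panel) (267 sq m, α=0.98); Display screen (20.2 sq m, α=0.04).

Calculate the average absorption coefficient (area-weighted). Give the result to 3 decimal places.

S = Σ Sᵢ = 1.7 + 348 + 16.2 + 348 + 22.9 + 267 + 20.2 = 1024.0 sq m.
Weighted sum Σ Sα = 299.998.
ᾱ = 299.998 / 1024.0 = 0.293.

0.293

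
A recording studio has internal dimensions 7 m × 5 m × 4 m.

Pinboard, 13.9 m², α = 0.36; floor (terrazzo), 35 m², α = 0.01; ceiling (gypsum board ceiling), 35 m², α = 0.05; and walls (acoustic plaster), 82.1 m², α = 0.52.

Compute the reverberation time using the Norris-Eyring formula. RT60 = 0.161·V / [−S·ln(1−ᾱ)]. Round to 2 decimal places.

0.38 seconds

S = Σ Sᵢ = 166.0 m².
Absorption A = 13.9×0.36 + 35×0.01 + 35×0.05 + 82.1×0.52 = 49.796 sabins.
Mean coefficient ᾱ = A/S = 0.3000.
Eyring denominator: −S ln(1−ᾱ) = 59.208.
V = 7 × 5 × 4 = 140 m³.
RT60 = 0.161 × 140 / 59.208 = 0.38 s.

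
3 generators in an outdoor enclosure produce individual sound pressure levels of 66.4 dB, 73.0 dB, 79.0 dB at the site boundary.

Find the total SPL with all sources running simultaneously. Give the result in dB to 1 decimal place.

80.2 dB

Σ 10^(Lᵢ/10) = 1.038e+08.
L_total = 10·log₁₀(1.038e+08) = 80.2 dB.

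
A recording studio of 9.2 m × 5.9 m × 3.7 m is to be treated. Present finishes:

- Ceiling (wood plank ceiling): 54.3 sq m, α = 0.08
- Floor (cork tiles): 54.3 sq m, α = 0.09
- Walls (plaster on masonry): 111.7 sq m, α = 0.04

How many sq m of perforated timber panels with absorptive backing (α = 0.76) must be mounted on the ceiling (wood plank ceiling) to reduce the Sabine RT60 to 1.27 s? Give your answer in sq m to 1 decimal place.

Equivalent absorption area: A₁ = 54.3*0.08 + 54.3*0.09 + 111.7*0.04 = 13.699 sq m.
V = 200.836 m³. Target absorption A₂ = 0.161 × 200.836 / 1.27 = 25.460 sabins.
Absorption to add: 25.460 − 13.699 = 11.761 sabins.
Net gain per sq m: Δα = 0.76 − 0.08 = 0.68.
Area = ΔA/Δα = 11.761/0.68 = 17.3 sq m.

17.3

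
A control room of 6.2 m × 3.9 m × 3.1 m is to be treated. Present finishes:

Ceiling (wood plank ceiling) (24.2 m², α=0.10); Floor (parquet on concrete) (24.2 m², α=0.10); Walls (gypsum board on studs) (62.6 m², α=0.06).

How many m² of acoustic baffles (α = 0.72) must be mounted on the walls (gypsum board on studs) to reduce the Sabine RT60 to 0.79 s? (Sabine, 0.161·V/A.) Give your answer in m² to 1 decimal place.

A₁ = Σ Sᵢαᵢ = 24.2*0.10 + 24.2*0.10 + 62.6*0.06 = 8.596 sabins.
Required A₂ = 0.161·74.958/0.79 = 15.276 sabins.
Absorption to add: 15.276 − 8.596 = 6.680 sabins.
Each m² of panel replacing the walls (gypsum board on studs) adds (0.72 − 0.06) = 0.66 sabins.
Area = ΔA/Δα = 6.680/0.66 = 10.1 m².

10.1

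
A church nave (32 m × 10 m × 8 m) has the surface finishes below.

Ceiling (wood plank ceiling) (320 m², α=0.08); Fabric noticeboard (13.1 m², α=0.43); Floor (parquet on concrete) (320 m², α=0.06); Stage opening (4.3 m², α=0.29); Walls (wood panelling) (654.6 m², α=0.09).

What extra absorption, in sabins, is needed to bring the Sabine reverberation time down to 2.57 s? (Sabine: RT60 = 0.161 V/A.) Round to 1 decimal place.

49.8 sabins

Summing Sᵢαᵢ: 25.600 + 5.633 + 19.200 + 1.247 + 58.914 → A₁ = 110.594 sabins.
For T = 2.57 s, need A₂ = 0.161·V/T = 0.161·2560/2.57 = 160.374 sabins.
Shortfall: 160.374 − 110.594 = 49.8 sabins.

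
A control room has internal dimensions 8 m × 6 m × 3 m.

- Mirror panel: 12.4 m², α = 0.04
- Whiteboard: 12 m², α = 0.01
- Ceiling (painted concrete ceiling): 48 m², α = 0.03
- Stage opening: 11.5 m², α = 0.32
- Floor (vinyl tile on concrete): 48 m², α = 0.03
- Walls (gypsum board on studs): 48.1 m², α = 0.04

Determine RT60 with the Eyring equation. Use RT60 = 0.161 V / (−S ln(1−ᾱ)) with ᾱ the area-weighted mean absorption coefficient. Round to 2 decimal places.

2.48 sec

Total surface area S = 12.4 + 12 + 48 + 11.5 + 48 + 48.1 = 180.0 m².
Σ(Sᵢαᵢ) = 12.4·0.04 + 12·0.01 + 48·0.03 + 11.5·0.32 + 48·0.03 + 48.1·0.04 = 9.100.
ᾱ = 9.100 / 180.0 = 0.0506.
Eyring denominator: −S ln(1−ᾱ) = 9.347.
V = 8 × 6 × 3 = 144 m³.
T = 0.161·V/[−S·ln(1−ᾱ)] = 0.161·144/9.347 = 2.48 s.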